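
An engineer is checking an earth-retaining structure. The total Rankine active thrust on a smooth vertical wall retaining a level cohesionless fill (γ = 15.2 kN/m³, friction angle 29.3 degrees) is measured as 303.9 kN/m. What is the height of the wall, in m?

K_a = 0.3428. P_a = ½ K_a γ H² ⇒ H = √(2P_a/(K_a γ)).
H = √(2×303.9/(0.3428×15.2)) = 10.80 m.

10.8 m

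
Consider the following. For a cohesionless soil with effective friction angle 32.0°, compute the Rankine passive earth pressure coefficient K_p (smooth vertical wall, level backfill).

K_p = (1 + sin φ)/(1 − sin φ) = tan²(45° + 32.0°/2) = 3.255.

3.25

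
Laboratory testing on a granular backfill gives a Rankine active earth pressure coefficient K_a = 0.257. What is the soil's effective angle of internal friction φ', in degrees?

36.2°

K_a = tan²(45° − φ/2) ⇒ 45° − φ/2 = arctan(√0.257) = 26.88°.
φ = 2(45° − 26.88°) = 36.23°.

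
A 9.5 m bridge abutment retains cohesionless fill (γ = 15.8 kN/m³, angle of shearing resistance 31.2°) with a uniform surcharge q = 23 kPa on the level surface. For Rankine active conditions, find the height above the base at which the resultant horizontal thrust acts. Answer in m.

K_a = 0.3175.
Triangular part P₁ = ½K_aγH² = 226.4 at H/3 = 3.167 m; rectangular part P₂ = K_a q H = 69.37 at H/2 = 4.750 m.
ȳ = (P₁·3.167 + P₂·4.750)/(P₁+P₂) = 3.538 m.

3.54 m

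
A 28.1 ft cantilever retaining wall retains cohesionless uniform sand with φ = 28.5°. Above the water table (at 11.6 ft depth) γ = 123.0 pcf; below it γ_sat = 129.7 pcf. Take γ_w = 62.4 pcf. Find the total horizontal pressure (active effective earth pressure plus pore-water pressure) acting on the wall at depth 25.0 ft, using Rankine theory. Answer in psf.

K_a = (1 − sin φ)/(1 + sin φ) = 0.3540.
γ' = 129.7 − 62.4 = 67.30 pcf.
Effective vertical stress at 25.0 ft: σ'_v = 123.0×11.6 + 67.30×13.4 = 2329 psf.
σ'_h = K_a σ'_v = 0.3540 × 2329 = 824.2 psf; u = γ_w × 13.4 = 836.2 psf.
Total σ_h = 824.2 + 836.2 = 1660 psf.

1660 psf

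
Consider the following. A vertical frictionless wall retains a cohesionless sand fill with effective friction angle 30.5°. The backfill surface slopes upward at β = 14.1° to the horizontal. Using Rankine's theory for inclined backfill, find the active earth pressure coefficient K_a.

0.360

K_a = cos β · (cos β − √(cos²β − cos²φ)) / (cos β + √(cos²β − cos²φ)).
cos β = 0.9699, cos φ = 0.8616, √(cos²β − cos²φ) = 0.4452.
K_a = 0.9699 × (0.9699 − 0.4452)/(0.9699 + 0.4452) = 0.3596.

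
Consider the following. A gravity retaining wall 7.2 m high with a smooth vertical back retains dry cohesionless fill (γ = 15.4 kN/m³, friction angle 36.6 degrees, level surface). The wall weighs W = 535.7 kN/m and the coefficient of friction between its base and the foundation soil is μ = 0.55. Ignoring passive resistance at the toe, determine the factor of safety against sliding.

2.92

K_a = tan²(45° − 36.6°/2) = 0.2530.
P_a = ½K_aγH² = 0.5×0.2530×15.4×7.2² = 101.0 kN/m, acting at H/3 = 2.400 m above the base.
FS_sliding = μW / P_a = 0.55×535.7 / 101.0 = 2.918.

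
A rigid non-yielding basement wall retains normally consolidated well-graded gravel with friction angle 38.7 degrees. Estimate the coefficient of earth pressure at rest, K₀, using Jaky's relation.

K₀ = 1 − sin φ' = 1 − sin 38.7° = 0.3748.

0.375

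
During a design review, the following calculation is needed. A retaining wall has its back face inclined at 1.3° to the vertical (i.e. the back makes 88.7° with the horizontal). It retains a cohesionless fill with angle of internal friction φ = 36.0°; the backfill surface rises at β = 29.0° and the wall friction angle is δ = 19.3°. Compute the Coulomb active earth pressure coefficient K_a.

0.398

K_a = sin²(α+φ) / [sin²α · sin(α−δ) · (1 + √{sin(φ+δ)sin(φ−β) / (sin(α−δ)sin(α+β))})²].
With α = 88.7°, φ = 36.0°, δ = 19.3°, β = 29.0°: K_a = 0.3978.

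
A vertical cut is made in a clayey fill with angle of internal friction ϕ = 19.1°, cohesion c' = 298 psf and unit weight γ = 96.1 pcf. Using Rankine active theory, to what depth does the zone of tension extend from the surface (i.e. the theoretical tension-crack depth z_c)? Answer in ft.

8.71 ft

K_a = tan²(45° − 19.1°/2) = 0.5069; √K_a = 0.7120.
The active pressure is zero where K_a γ z = 2c√K_a, so z_c = 2c/(γ√K_a) = 2×298/(96.1×0.7120) = 8.711 ft.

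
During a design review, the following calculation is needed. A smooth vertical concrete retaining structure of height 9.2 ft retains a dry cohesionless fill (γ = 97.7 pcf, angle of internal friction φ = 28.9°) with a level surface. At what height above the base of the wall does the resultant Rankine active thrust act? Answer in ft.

K_a = 0.3484.
The pressure distribution is triangular, so the resultant acts at H/3 above the base = 9.2/3 = 3.067 ft.

3.07 ft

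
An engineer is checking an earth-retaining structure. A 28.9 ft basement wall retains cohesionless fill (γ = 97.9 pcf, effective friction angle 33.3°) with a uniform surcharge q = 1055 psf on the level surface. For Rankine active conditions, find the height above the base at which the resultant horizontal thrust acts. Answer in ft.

K_a = 0.2911.
Triangular part P₁ = ½K_aγH² = 11900 at H/3 = 9.633 ft; rectangular part P₂ = K_a q H = 8877 at H/2 = 14.45 ft.
ȳ = (P₁·9.633 + P₂·14.45)/(P₁+P₂) = 11.69 ft.

11.7 ft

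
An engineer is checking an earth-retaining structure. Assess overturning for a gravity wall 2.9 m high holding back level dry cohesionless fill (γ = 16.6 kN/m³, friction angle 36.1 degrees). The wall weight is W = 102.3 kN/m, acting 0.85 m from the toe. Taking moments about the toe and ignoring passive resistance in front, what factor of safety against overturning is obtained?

K_a = tan²(45° − 36.1°/2) = 0.2585.
P_a = ½K_aγH² = 0.5×0.2585×16.6×2.9² = 18.04 kN/m, acting at H/3 = 0.9667 m above the base.
Overturning moment M_o = P_a × H/3 = 18.04 × 0.9667 = 17.44.
Resisting moment M_r = W × 0.85 = 102.3 × 0.85 = 86.95.
FS_overturning = M_r/M_o = 86.95/17.44 = 4.985.

4.99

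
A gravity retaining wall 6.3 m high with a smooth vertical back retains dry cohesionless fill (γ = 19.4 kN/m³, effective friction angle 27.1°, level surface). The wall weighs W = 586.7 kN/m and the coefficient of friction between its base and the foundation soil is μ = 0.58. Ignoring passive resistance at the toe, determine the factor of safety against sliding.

K_a = tan²(45° − 27.1°/2) = 0.3741.
P_a = ½K_aγH² = 0.5×0.3741×19.4×6.3² = 144.0 kN/m, acting at H/3 = 2.100 m above the base.
FS_sliding = μW / P_a = 0.58×586.7 / 144.0 = 2.363.

2.36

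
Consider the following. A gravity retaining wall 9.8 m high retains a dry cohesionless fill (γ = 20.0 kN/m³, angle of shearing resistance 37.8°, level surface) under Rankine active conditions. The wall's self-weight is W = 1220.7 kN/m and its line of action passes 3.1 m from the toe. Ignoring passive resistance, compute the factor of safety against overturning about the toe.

K_a = tan²(45° − 37.8°/2) = 0.2400.
P_a = ½K_aγH² = 0.5×0.2400×20.0×9.8² = 230.5 kN/m, acting at H/3 = 3.267 m above the base.
Overturning moment M_o = P_a × H/3 = 230.5 × 3.267 = 752.9.
Resisting moment M_r = W × 3.1 = 1220.7 × 3.1 = 3784.
FS_overturning = M_r/M_o = 3784/752.9 = 5.026.

5.03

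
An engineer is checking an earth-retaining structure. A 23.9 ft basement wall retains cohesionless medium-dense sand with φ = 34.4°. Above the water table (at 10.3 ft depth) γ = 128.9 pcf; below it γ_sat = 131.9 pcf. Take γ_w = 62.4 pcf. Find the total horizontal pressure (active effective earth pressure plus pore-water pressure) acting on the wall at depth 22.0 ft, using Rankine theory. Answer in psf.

K_a = (1 − sin φ)/(1 + sin φ) = 0.2780.
γ' = 131.9 − 62.4 = 69.50 pcf.
Effective vertical stress at 22.0 ft: σ'_v = 128.9×10.3 + 69.50×11.7 = 2141 psf.
σ'_h = K_a σ'_v = 0.2780 × 2141 = 595.1 psf; u = γ_w × 11.7 = 730.1 psf.
Total σ_h = 595.1 + 730.1 = 1325 psf.

1330 psf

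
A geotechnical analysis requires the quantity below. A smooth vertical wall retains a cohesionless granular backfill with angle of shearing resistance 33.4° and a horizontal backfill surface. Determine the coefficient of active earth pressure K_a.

K_a = (1 − sin φ)/(1 + sin φ) = (1 − sin 33.4°)/(1 + sin 33.4°) = 0.2899.

0.290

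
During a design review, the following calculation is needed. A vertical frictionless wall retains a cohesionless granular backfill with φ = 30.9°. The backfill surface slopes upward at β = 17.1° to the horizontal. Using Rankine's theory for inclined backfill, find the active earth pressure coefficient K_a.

K_a = cos β · (cos β − √(cos²β − cos²φ)) / (cos β + √(cos²β − cos²φ)).
cos β = 0.9558, cos φ = 0.8581, √(cos²β − cos²φ) = 0.4210.
K_a = 0.9558 × (0.9558 − 0.4210)/(0.9558 + 0.4210) = 0.3712.

0.371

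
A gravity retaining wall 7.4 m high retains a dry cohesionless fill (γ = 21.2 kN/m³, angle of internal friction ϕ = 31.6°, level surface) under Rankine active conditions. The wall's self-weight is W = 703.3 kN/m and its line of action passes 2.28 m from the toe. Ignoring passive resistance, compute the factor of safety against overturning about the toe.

3.59

K_a = tan²(45° − 31.6°/2) = 0.3123.
P_a = ½K_aγH² = 0.5×0.3123×21.2×7.4² = 181.3 kN/m, acting at H/3 = 2.467 m above the base.
Overturning moment M_o = P_a × H/3 = 181.3 × 2.467 = 447.2.
Resisting moment M_r = W × 2.28 = 703.3 × 2.28 = 1604.
FS_overturning = M_r/M_o = 1604/447.2 = 3.586.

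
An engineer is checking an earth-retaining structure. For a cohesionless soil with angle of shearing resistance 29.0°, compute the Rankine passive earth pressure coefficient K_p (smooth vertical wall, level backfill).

2.88

K_p = (1 + sin φ)/(1 − sin φ) = tan²(45° + 29.0°/2) = 2.882.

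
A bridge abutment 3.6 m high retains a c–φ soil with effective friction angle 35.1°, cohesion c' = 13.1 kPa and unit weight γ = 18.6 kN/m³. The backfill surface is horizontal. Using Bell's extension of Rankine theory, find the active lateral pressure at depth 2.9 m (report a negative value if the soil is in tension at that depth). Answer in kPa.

K_a = (1 − sin φ)/(1 + sin φ) = 0.2698.
σ_a = K_a γ z − 2c√K_a = 0.2698×18.6×2.9 − 2×13.1×0.5195 = 0.9452 kPa.

0.945 kPa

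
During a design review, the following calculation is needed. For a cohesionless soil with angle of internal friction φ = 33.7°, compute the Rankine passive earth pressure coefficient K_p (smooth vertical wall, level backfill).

K_p = (1 + sin φ)/(1 − sin φ) = tan²(45° + 33.7°/2) = 3.493.

3.49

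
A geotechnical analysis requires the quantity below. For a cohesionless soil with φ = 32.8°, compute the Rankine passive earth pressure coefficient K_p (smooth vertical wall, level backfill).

K_p = (1 + sin φ)/(1 − sin φ) = tan²(45° + 32.8°/2) = 3.364.

3.36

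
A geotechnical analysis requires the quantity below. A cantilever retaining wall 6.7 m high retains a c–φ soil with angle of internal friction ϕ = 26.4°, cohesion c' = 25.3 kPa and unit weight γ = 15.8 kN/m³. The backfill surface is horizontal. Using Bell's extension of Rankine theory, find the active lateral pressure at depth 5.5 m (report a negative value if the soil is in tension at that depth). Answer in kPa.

K_a = (1 − sin φ)/(1 + sin φ) = 0.3844.
σ_a = K_a γ z − 2c√K_a = 0.3844×15.8×5.5 − 2×25.3×0.6200 = 2.034 kPa.

2.03 kPa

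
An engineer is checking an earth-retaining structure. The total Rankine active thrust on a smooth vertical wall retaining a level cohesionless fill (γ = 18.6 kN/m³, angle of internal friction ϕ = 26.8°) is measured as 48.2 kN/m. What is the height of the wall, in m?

K_a = 0.3785. P_a = ½ K_a γ H² ⇒ H = √(2P_a/(K_a γ)).
H = √(2×48.2/(0.3785×18.6)) = 3.701 m.

3.70 m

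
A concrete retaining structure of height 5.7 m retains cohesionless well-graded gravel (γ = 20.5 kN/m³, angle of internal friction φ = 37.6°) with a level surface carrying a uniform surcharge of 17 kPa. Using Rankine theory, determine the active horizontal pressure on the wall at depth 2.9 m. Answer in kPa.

18.5 kPa

K_a = (1 − sin φ)/(1 + sin φ) = 0.2421.
σ_v = γz + q = 20.5 × 2.9 + 17 = 76.45 kPa.
σ_h = K_a σ_v = 0.2421 × 76.45 = 18.51 kPa.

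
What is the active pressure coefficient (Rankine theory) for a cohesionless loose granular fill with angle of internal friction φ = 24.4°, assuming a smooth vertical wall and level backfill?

K_a = (1 − sin φ)/(1 + sin φ) = (1 − sin 24.4°)/(1 + sin 24.4°) = 0.4153.

0.415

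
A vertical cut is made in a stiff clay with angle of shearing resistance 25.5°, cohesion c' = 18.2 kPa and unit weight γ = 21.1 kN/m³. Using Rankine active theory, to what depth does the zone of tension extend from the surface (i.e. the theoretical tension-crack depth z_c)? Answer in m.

2.73 m

K_a = tan²(45° − 25.5°/2) = 0.3981; √K_a = 0.6310.
The active pressure is zero where K_a γ z = 2c√K_a, so z_c = 2c/(γ√K_a) = 2×18.2/(21.1×0.6310) = 2.734 m.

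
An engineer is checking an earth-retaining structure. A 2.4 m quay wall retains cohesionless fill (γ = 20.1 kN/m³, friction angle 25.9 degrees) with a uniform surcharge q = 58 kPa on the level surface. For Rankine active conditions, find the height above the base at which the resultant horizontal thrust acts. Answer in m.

K_a = 0.3920.
Triangular part P₁ = ½K_aγH² = 22.69 at H/3 = 0.8000 m; rectangular part P₂ = K_a q H = 54.56 at H/2 = 1.200 m.
ȳ = (P₁·0.8000 + P₂·1.200)/(P₁+P₂) = 1.083 m.

1.08 m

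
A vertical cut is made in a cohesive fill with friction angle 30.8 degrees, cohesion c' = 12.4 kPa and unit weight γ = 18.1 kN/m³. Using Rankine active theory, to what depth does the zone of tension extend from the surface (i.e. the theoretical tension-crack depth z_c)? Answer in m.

K_a = tan²(45° − 30.8°/2) = 0.3227; √K_a = 0.5681.
The active pressure is zero where K_a γ z = 2c√K_a, so z_c = 2c/(γ√K_a) = 2×12.4/(18.1×0.5681) = 2.412 m.

2.41 m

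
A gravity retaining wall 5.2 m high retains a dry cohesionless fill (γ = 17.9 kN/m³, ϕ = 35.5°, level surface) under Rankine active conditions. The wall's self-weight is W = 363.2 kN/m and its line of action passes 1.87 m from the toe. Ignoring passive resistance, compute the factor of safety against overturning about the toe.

K_a = tan²(45° − 35.5°/2) = 0.2653.
P_a = ½K_aγH² = 0.5×0.2653×17.9×5.2² = 64.20 kN/m, acting at H/3 = 1.733 m above the base.
Overturning moment M_o = P_a × H/3 = 64.20 × 1.733 = 111.3.
Resisting moment M_r = W × 1.87 = 363.2 × 1.87 = 679.2.
FS_overturning = M_r/M_o = 679.2/111.3 = 6.104.

6.10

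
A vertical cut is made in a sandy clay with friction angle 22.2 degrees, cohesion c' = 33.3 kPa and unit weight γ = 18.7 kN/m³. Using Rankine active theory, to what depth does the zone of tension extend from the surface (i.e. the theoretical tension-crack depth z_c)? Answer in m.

K_a = tan²(45° − 22.2°/2) = 0.4515; √K_a = 0.6720.
The active pressure is zero where K_a γ z = 2c√K_a, so z_c = 2c/(γ√K_a) = 2×33.3/(18.7×0.6720) = 5.300 m.

5.30 m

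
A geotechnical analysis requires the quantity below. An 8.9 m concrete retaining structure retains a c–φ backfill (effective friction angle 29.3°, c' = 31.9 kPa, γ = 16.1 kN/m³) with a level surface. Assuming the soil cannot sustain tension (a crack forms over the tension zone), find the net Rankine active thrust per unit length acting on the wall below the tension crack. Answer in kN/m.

K_a = 0.3428; √K_a = 0.5855.
Tension-crack depth z_c = 2c/(γ√K_a) = 2×31.9/(16.1×0.5855) = 6.768 m.
σ_a at base = K_a γ H − 2c√K_a = 0.3428×16.1×8.9 − 2×31.9×0.5855 = 11.77 kPa.
P_a = ½ × 11.77 × (H − z_c) = 0.5×11.77×2.132 = 12.55 kN/m.

12.5 kN/m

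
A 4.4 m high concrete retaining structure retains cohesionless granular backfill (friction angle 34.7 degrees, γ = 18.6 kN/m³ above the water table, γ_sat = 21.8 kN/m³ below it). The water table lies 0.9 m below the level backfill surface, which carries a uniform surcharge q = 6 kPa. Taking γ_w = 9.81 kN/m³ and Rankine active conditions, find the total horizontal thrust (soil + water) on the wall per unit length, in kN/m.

K_a = tan²(45° − φ/2) = 0.2745.
γ' = 21.8 − 9.81 = 11.99 kN/m³. h₂ = H − d_w = 3.5 m.
σ'_h: at surface K_a·q = 1.647; at WT K_a(q+γd_w) = 6.241; at base K_a(q+γd_w+γ'h₂) = 17.76 kPa.
P₁ = ½(1.647+6.241)×0.9 = 3.550; P₂ = ½(6.241+17.76)×3.5 = 42.00; P_w = ½γ_w h₂² = 60.09.
Total = 3.550+42.00+60.09 = 105.6 kN/m.

106 kN/m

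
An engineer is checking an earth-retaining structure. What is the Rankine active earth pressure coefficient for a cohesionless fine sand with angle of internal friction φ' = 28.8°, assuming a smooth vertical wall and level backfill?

K_a = tan²(45° − φ/2) = tan²(30.60°) = 0.3498.

0.350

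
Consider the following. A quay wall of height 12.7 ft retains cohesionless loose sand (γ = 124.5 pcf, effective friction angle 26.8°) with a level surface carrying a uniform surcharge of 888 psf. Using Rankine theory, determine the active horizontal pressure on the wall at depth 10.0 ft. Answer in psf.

K_a = (1 − sin φ)/(1 + sin φ) = 0.3785.
σ_v = γz + q = 124.5 × 10.0 + 888 = 2133 psf.
σ_h = K_a σ_v = 0.3785 × 2133 = 807.3 psf.

807 psf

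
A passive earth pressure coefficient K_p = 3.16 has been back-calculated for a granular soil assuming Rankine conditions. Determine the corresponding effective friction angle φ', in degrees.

31.3°

K_p = (1+sin φ)/(1−sin φ) ⇒ sin φ = (K_p − 1)/(K_p + 1) = 0.5192.
φ = arcsin(0.5192) = 31.28°.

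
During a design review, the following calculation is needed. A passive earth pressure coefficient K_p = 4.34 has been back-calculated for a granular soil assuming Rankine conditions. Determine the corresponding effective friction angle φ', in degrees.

K_p = (1+sin φ)/(1−sin φ) ⇒ sin φ = (K_p − 1)/(K_p + 1) = 0.6255.
φ = arcsin(0.6255) = 38.72°.

38.7°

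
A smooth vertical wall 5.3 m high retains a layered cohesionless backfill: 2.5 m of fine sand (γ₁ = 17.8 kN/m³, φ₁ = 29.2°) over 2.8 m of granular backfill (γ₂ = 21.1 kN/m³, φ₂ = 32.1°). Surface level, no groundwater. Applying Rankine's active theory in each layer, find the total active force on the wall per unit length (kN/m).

K_a1 = tan²(45°−29.2°/2) = 0.3442; K_a2 = tan²(45°−32.1°/2) = 0.3060.
Layer 1: σ at base = K_a1 γ₁ h₁ = 15.32 kPa; P₁ = ½×15.32×2.5 = 19.15.
Layer 2: σ_v at top = γ₁h₁ = 44.50; σ_h top = K_a2×44.50 = 13.62; σ_h base = K_a2×(44.50+21.1×2.8) = 31.70.
P₂ = ½(13.62+31.70)×2.8 = 63.44. Total P_a = 19.15+63.44 = 82.58 kN/m.

82.6 kN/m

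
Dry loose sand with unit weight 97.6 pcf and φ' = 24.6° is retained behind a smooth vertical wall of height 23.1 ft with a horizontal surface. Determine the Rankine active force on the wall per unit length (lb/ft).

10700 lb/ft

K_a = tan²(45° − φ/2) = 0.4121.
P_a = ½ K_a γ H² = 0.5 × 0.4121 × 97.6 × 23.1² = 10730 lb/ft.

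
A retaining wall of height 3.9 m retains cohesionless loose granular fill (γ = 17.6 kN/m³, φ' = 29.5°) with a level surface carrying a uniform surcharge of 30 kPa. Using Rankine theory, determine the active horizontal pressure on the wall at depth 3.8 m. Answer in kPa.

32.9 kPa

K_a = (1 − sin φ)/(1 + sin φ) = 0.3401.
σ_v = γz + q = 17.6 × 3.8 + 30 = 96.88 kPa.
σ_h = K_a σ_v = 0.3401 × 96.88 = 32.95 kPa.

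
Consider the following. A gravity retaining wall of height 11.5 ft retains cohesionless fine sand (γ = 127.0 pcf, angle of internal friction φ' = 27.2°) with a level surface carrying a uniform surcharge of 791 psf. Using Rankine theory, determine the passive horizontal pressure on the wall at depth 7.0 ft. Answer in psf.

4510 psf

K_p = (1 + sin φ)/(1 − sin φ) = 2.684.
σ_v = γz + q = 127.0 × 7.0 + 791 = 1680 psf.
σ_h = K_p σ_v = 2.684 × 1680 = 4509 psf.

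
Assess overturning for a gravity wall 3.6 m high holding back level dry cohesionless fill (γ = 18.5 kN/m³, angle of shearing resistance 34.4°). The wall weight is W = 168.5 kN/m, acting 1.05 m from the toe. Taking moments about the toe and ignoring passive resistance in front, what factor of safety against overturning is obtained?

4.42

K_a = tan²(45° − 34.4°/2) = 0.2780.
P_a = ½K_aγH² = 0.5×0.2780×18.5×3.6² = 33.32 kN/m, acting at H/3 = 1.200 m above the base.
Overturning moment M_o = P_a × H/3 = 33.32 × 1.200 = 39.99.
Resisting moment M_r = W × 1.05 = 168.5 × 1.05 = 176.9.
FS_overturning = M_r/M_o = 176.9/39.99 = 4.424.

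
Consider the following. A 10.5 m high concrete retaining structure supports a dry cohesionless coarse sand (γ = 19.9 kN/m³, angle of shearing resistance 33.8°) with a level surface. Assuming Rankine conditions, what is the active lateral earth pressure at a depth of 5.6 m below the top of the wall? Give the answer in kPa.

31.8 kPa

K_a = (1 − sin φ)/(1 + sin φ) = 0.2851.
σ_h = K_a γ z = 0.2851 × 19.9 × 5.6 = 31.77 kPa.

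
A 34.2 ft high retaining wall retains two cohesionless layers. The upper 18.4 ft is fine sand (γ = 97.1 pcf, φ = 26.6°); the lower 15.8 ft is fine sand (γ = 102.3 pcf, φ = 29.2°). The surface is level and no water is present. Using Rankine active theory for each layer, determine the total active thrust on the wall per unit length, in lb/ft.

K_a1 = tan²(45°−26.6°/2) = 0.3814; K_a2 = tan²(45°−29.2°/2) = 0.3442.
Layer 1: σ at base = K_a1 γ₁ h₁ = 681.5 psf; P₁ = ½×681.5×18.4 = 6270.
Layer 2: σ_v at top = γ₁h₁ = 1787; σ_h top = K_a2×1787 = 615.0; σ_h base = K_a2×(1787+102.3×15.8) = 1171.
P₂ = ½(615.0+1171)×15.8 = 14110. Total P_a = 6270+14110 = 20380 lb/ft.

20400 lb/ft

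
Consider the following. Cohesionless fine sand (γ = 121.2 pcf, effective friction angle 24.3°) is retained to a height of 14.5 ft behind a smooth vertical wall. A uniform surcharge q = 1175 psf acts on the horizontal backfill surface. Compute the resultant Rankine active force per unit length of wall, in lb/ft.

K_a = tan²(45° − φ/2) = 0.4169.
Soil triangle: ½ K_a γ H² = 0.5×0.4169×121.2×14.5² = 5312 lb/ft.
Surcharge rectangle: K_a q H = 0.4169×1175×14.5 = 7103 lb/ft.
Total = 5312 + 7103 = 12420 lb/ft.

12400 lb/ft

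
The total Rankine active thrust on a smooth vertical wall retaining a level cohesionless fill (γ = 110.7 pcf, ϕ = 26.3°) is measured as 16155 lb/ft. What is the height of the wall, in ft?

K_a = 0.3859. P_a = ½ K_a γ H² ⇒ H = √(2P_a/(K_a γ)).
H = √(2×16155/(0.3859×110.7)) = 27.50 ft.

27.5 ft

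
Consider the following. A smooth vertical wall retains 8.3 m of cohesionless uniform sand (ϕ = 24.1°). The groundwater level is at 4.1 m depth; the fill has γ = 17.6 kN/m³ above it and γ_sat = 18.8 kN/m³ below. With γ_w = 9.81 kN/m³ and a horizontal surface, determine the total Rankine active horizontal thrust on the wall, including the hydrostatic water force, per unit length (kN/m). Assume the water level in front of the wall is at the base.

309 kN/m

K_a = tan²(45° − φ/2) = 0.4201.
γ' = 18.8 − 9.81 = 8.990 kN/m³. Depth below WT = 4.2 m.
σ'_h at WT = K_a γ d_w = 30.32 kPa; at base = 30.32 + K_a γ' × 4.2 = 46.18 kPa.
P₁ (0–4.1 m) = ½×30.32×4.1 = 62.15. P₂ (4.1–8.3 m) = ½(30.32+46.18)×4.2 = 160.6.
P_w = ½ γ_w h₂² = 0.5×9.81×4.2² = 86.52. Total = 62.15+160.6+86.52 = 309.3 kN/m.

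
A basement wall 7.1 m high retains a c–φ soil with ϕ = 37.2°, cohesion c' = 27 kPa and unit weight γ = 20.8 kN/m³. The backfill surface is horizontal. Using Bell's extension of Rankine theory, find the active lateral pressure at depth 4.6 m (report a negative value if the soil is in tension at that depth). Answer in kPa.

-3.23 kPa

K_a = (1 − sin φ)/(1 + sin φ) = 0.2464.
σ_a = K_a γ z − 2c√K_a = 0.2464×20.8×4.6 − 2×27×0.4964 = -3.229 kPa.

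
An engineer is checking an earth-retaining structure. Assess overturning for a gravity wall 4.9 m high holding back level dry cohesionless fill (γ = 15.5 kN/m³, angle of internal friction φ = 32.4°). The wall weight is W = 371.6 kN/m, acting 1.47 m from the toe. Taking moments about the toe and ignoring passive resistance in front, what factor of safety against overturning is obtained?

K_a = tan²(45° − 32.4°/2) = 0.3022.
P_a = ½K_aγH² = 0.5×0.3022×15.5×4.9² = 56.24 kN/m, acting at H/3 = 1.633 m above the base.
Overturning moment M_o = P_a × H/3 = 56.24 × 1.633 = 91.86.
Resisting moment M_r = W × 1.47 = 371.6 × 1.47 = 546.3.
FS_overturning = M_r/M_o = 546.3/91.86 = 5.947.

5.95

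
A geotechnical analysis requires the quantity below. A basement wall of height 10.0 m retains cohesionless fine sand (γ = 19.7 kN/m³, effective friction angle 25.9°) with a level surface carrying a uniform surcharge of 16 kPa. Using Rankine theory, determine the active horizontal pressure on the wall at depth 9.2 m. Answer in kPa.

K_a = (1 − sin φ)/(1 + sin φ) = 0.3920.
σ_v = γz + q = 19.7 × 9.2 + 16 = 197.2 kPa.
σ_h = K_a σ_v = 0.3920 × 197.2 = 77.31 kPa.

77.3 kPa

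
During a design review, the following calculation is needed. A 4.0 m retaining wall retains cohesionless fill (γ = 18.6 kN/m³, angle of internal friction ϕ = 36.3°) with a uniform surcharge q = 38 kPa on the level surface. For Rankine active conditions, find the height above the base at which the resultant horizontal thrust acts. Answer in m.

K_a = 0.2563.
Triangular part P₁ = ½K_aγH² = 38.13 at H/3 = 1.333 m; rectangular part P₂ = K_a q H = 38.95 at H/2 = 2.000 m.
ȳ = (P₁·1.333 + P₂·2.000)/(P₁+P₂) = 1.670 m.

1.67 m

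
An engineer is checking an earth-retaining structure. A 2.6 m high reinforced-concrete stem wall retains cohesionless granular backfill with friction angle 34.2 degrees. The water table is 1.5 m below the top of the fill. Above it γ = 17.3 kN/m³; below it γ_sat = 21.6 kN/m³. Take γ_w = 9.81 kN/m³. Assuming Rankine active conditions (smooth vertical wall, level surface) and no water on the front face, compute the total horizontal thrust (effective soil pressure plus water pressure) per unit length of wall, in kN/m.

K_a = tan²(45° − φ/2) = 0.2803.
γ' = 21.6 − 9.81 = 11.79 kN/m³. Depth below WT = 1.1 m.
σ'_h at WT = K_a γ d_w = 7.275 kPa; at base = 7.275 + K_a γ' × 1.1 = 10.91 kPa.
P₁ (0–1.5 m) = ½×7.275×1.5 = 5.456. P₂ (1.5–2.6 m) = ½(7.275+10.91)×1.1 = 10.00.
P_w = ½ γ_w h₂² = 0.5×9.81×1.1² = 5.935. Total = 5.456+10.00+5.935 = 21.39 kN/m.

21.4 kN/m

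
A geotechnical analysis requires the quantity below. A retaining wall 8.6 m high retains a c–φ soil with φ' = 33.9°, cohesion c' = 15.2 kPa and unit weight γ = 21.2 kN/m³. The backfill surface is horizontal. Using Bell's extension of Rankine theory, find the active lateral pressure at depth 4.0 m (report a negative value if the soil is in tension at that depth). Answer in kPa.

7.88 kPa

K_a = (1 − sin φ)/(1 + sin φ) = 0.2839.
σ_a = K_a γ z − 2c√K_a = 0.2839×21.2×4.0 − 2×15.2×0.5328 = 7.877 kPa.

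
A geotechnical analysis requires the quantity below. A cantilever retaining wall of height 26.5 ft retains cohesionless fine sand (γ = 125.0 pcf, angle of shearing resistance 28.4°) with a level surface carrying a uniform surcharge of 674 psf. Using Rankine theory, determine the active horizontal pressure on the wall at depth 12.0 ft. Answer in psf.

773 psf

K_a = (1 − sin φ)/(1 + sin φ) = 0.3554.
σ_v = γz + q = 125.0 × 12.0 + 674 = 2174 psf.
σ_h = K_a σ_v = 0.3554 × 2174 = 772.5 psf.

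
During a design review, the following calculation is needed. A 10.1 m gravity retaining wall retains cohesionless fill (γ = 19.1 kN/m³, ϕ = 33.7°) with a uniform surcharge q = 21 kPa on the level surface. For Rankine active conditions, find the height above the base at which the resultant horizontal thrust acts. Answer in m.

K_a = 0.2863.
Triangular part P₁ = ½K_aγH² = 278.9 at H/3 = 3.367 m; rectangular part P₂ = K_a q H = 60.72 at H/2 = 5.050 m.
ȳ = (P₁·3.367 + P₂·5.050)/(P₁+P₂) = 3.668 m.

3.67 m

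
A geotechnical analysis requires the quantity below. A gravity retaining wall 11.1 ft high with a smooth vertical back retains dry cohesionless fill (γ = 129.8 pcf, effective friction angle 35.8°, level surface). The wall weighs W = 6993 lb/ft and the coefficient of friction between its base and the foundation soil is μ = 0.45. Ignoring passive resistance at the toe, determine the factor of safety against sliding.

1.50

K_a = tan²(45° − 35.8°/2) = 0.2619.
P_a = ½K_aγH² = 0.5×0.2619×129.8×11.1² = 2094 lb/ft, acting at H/3 = 3.700 ft above the base.
FS_sliding = μW / P_a = 0.45×6993 / 2094 = 1.503.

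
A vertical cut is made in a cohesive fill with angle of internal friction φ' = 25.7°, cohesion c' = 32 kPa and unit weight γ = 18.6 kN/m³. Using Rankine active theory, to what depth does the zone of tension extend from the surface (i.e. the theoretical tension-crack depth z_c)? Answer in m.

5.47 m

K_a = tan²(45° − 25.7°/2) = 0.3950; √K_a = 0.6285.
The active pressure is zero where K_a γ z = 2c√K_a, so z_c = 2c/(γ√K_a) = 2×32/(18.6×0.6285) = 5.475 m.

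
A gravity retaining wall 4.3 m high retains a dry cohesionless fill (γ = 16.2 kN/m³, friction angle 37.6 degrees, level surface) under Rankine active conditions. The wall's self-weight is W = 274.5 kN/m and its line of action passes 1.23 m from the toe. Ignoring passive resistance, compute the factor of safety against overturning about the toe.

6.50

K_a = tan²(45° − 37.6°/2) = 0.2421.
P_a = ½K_aγH² = 0.5×0.2421×16.2×4.3² = 36.26 kN/m, acting at H/3 = 1.433 m above the base.
Overturning moment M_o = P_a × H/3 = 36.26 × 1.433 = 51.98.
Resisting moment M_r = W × 1.23 = 274.5 × 1.23 = 337.6.
FS_overturning = M_r/M_o = 337.6/51.98 = 6.496.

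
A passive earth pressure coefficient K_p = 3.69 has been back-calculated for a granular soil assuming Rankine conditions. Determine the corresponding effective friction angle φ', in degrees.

35.0°

K_p = (1+sin φ)/(1−sin φ) ⇒ sin φ = (K_p − 1)/(K_p + 1) = 0.5736.
φ = arcsin(0.5736) = 35.00°.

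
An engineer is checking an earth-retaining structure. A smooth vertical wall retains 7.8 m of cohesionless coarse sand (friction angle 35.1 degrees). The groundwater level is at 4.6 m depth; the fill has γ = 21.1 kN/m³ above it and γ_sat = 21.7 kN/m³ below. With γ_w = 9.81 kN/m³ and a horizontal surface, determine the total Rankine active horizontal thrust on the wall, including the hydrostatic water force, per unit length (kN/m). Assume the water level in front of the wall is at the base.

K_a = tan²(45° − φ/2) = 0.2698.
γ' = 21.7 − 9.81 = 11.89 kN/m³. Depth below WT = 3.2 m.
σ'_h at WT = K_a γ d_w = 26.19 kPa; at base = 26.19 + K_a γ' × 3.2 = 36.46 kPa.
P₁ (0–4.6 m) = ½×26.19×4.6 = 60.24. P₂ (4.6–7.8 m) = ½(26.19+36.46)×3.2 = 100.2.
P_w = ½ γ_w h₂² = 0.5×9.81×3.2² = 50.23. Total = 60.24+100.2+50.23 = 210.7 kN/m.

211 kN/m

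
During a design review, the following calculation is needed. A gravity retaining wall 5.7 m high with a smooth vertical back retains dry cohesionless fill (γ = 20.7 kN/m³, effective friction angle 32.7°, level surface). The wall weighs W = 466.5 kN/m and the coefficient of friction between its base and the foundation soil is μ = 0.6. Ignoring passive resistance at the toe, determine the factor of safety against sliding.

K_a = tan²(45° − 32.7°/2) = 0.2985.
P_a = ½K_aγH² = 0.5×0.2985×20.7×5.7² = 100.4 kN/m, acting at H/3 = 1.900 m above the base.
FS_sliding = μW / P_a = 0.6×466.5 / 100.4 = 2.788.

2.79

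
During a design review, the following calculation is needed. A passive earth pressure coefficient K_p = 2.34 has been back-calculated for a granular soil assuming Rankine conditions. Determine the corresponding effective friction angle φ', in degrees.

23.7°

K_p = (1+sin φ)/(1−sin φ) ⇒ sin φ = (K_p − 1)/(K_p + 1) = 0.4012.
φ = arcsin(0.4012) = 23.65°.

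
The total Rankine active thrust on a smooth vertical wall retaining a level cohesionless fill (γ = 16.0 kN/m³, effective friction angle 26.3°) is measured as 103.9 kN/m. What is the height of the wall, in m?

K_a = 0.3859. P_a = ½ K_a γ H² ⇒ H = √(2P_a/(K_a γ)).
H = √(2×103.9/(0.3859×16.0)) = 5.801 m.

5.80 m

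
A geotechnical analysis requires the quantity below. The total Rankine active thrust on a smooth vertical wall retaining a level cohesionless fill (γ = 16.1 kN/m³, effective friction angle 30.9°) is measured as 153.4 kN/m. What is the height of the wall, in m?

7.70 m

K_a = 0.3214. P_a = ½ K_a γ H² ⇒ H = √(2P_a/(K_a γ)).
H = √(2×153.4/(0.3214×16.1)) = 7.700 m.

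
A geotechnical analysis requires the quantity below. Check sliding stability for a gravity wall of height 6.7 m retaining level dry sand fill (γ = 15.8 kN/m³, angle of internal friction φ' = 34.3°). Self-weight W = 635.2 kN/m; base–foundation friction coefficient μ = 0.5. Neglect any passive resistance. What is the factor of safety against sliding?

K_a = tan²(45° − 34.3°/2) = 0.2792.
P_a = ½K_aγH² = 0.5×0.2792×15.8×6.7² = 99.00 kN/m, acting at H/3 = 2.233 m above the base.
FS_sliding = μW / P_a = 0.5×635.2 / 99.00 = 3.208.

3.21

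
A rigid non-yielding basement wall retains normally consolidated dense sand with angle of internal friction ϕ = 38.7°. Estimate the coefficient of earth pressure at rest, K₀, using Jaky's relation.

0.375

K₀ = 1 − sin φ' = 1 − sin 38.7° = 0.3748.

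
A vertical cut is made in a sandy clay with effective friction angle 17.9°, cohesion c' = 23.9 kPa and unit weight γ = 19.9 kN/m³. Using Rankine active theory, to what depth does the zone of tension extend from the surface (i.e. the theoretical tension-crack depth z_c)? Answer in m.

K_a = tan²(45° − 17.9°/2) = 0.5298; √K_a = 0.7279.
The active pressure is zero where K_a γ z = 2c√K_a, so z_c = 2c/(γ√K_a) = 2×23.9/(19.9×0.7279) = 3.300 m.

3.30 m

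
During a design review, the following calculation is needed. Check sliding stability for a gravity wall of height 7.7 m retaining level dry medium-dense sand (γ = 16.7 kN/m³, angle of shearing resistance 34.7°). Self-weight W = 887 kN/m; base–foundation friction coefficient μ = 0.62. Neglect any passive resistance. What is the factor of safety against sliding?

4.05

K_a = tan²(45° − 34.7°/2) = 0.2745.
P_a = ½K_aγH² = 0.5×0.2745×16.7×7.7² = 135.9 kN/m, acting at H/3 = 2.567 m above the base.
FS_sliding = μW / P_a = 0.62×887 / 135.9 = 4.047.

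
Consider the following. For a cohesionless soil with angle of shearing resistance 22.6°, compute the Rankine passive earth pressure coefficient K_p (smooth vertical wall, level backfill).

K_p = (1 + sin φ)/(1 − sin φ) = tan²(45° + 22.6°/2) = 2.248.

2.25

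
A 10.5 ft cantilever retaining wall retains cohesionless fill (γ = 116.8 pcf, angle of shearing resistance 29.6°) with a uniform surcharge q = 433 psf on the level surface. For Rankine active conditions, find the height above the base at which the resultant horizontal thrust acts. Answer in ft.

K_a = 0.3387.
Triangular part P₁ = ½K_aγH² = 2181 at H/3 = 3.500 ft; rectangular part P₂ = K_a q H = 1540 at H/2 = 5.250 ft.
ȳ = (P₁·3.500 + P₂·5.250)/(P₁+P₂) = 4.224 ft.

4.22 ft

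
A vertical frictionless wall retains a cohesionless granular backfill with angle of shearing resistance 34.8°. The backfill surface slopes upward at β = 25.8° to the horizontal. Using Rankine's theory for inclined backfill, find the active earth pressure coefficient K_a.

K_a = cos β · (cos β − √(cos²β − cos²φ)) / (cos β + √(cos²β − cos²φ)).
cos β = 0.9003, cos φ = 0.8211, √(cos²β − cos²φ) = 0.3692.
K_a = 0.9003 × (0.9003 − 0.3692)/(0.9003 + 0.3692) = 0.3767.

0.377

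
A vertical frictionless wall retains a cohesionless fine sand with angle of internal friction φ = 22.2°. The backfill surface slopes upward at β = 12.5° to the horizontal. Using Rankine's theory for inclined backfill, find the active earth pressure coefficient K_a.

K_a = cos β · (cos β − √(cos²β − cos²φ)) / (cos β + √(cos²β − cos²φ)).
cos β = 0.9763, cos φ = 0.9259, √(cos²β − cos²φ) = 0.3097.
K_a = 0.9763 × (0.9763 − 0.3097)/(0.9763 + 0.3097) = 0.5061.

0.506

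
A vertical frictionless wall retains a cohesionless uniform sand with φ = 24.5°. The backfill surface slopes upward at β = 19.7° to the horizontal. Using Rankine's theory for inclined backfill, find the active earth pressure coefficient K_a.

K_a = cos β · (cos β − √(cos²β − cos²φ)) / (cos β + √(cos²β − cos²φ)).
cos β = 0.9415, cos φ = 0.9100, √(cos²β − cos²φ) = 0.2415.
K_a = 0.9415 × (0.9415 − 0.2415)/(0.9415 + 0.2415) = 0.5570.

0.557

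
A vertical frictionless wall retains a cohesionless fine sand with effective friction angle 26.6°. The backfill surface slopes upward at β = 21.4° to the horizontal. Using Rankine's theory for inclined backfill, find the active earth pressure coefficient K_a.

0.525

K_a = cos β · (cos β − √(cos²β − cos²φ)) / (cos β + √(cos²β − cos²φ)).
cos β = 0.9311, cos φ = 0.8942, √(cos²β − cos²φ) = 0.2595.
K_a = 0.9311 × (0.9311 − 0.2595)/(0.9311 + 0.2595) = 0.5251.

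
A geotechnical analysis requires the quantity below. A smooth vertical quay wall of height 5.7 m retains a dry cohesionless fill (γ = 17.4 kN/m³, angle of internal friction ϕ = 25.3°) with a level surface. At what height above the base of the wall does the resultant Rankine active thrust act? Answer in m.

K_a = 0.4012.
The pressure distribution is triangular, so the resultant acts at H/3 above the base = 5.7/3 = 1.900 m.

1.90 m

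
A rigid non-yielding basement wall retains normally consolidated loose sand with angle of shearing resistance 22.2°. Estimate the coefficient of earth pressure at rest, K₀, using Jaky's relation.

K₀ = 1 − sin φ' = 1 − sin 22.2° = 0.6222.

0.622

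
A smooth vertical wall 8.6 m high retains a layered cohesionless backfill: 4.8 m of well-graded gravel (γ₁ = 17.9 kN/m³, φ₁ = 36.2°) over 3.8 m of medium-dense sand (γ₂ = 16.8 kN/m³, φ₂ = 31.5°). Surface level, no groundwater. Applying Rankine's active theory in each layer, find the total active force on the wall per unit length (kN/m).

K_a1 = tan²(45°−36.2°/2) = 0.2574; K_a2 = tan²(45°−31.5°/2) = 0.3136.
Layer 1: σ at base = K_a1 γ₁ h₁ = 22.11 kPa; P₁ = ½×22.11×4.8 = 53.07.
Layer 2: σ_v at top = γ₁h₁ = 85.92; σ_h top = K_a2×85.92 = 26.95; σ_h base = K_a2×(85.92+16.8×3.8) = 46.97.
P₂ = ½(26.95+46.97)×3.8 = 140.4. Total P_a = 53.07+140.4 = 193.5 kN/m.

194 kN/m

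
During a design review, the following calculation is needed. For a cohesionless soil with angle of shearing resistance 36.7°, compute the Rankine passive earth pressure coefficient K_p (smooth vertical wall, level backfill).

K_p = (1 + sin φ)/(1 − sin φ) = tan²(45° + 36.7°/2) = 3.970.

3.97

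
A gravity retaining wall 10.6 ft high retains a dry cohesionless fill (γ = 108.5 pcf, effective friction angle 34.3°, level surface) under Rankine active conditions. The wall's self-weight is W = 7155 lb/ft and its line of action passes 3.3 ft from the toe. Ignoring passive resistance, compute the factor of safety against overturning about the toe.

K_a = tan²(45° − 34.3°/2) = 0.2792.
P_a = ½K_aγH² = 0.5×0.2792×108.5×10.6² = 1702 lb/ft, acting at H/3 = 3.533 ft above the base.
Overturning moment M_o = P_a × H/3 = 1702 × 3.533 = 6012.
Resisting moment M_r = W × 3.3 = 7155 × 3.3 = 23610.
FS_overturning = M_r/M_o = 23610/6012 = 3.927.

3.93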